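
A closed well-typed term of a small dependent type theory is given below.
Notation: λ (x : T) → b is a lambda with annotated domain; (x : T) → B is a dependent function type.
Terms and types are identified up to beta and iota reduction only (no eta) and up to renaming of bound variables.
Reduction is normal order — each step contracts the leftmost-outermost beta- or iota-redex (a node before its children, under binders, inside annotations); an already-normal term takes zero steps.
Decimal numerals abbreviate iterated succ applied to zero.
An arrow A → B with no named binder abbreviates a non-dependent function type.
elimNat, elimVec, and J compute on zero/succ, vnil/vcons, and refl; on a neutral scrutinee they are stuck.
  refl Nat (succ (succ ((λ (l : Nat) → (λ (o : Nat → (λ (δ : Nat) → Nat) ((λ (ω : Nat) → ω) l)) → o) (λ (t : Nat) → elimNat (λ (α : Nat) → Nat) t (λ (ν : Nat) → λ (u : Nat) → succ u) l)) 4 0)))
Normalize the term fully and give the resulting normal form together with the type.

normal form:
  refl Nat 6
type:
  Eq Nat 6 6
observation: 16 normal-order steps separate the term from its normal form.


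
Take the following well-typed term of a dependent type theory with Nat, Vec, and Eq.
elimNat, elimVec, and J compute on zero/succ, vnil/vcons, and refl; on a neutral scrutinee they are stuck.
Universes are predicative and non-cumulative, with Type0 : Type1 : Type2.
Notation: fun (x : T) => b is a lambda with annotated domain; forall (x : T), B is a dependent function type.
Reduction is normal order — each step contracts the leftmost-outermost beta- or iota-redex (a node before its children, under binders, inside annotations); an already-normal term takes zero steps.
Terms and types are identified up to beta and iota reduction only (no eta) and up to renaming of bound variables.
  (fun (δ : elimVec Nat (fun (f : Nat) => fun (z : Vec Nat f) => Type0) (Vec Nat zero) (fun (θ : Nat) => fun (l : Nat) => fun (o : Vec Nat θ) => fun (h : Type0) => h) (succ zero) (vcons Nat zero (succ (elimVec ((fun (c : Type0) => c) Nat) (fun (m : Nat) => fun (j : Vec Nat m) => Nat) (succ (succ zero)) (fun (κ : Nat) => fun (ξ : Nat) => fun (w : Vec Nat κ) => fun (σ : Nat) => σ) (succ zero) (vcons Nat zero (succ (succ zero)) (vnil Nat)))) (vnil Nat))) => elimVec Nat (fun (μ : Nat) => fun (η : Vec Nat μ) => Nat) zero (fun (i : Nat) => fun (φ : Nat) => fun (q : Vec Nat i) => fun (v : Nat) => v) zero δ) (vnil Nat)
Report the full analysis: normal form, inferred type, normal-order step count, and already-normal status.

resulting normal form:
  zero
the term's type:
  Nat
steps to reach normal form (normal order): 2
already normal: no
first redex: a beta-redex


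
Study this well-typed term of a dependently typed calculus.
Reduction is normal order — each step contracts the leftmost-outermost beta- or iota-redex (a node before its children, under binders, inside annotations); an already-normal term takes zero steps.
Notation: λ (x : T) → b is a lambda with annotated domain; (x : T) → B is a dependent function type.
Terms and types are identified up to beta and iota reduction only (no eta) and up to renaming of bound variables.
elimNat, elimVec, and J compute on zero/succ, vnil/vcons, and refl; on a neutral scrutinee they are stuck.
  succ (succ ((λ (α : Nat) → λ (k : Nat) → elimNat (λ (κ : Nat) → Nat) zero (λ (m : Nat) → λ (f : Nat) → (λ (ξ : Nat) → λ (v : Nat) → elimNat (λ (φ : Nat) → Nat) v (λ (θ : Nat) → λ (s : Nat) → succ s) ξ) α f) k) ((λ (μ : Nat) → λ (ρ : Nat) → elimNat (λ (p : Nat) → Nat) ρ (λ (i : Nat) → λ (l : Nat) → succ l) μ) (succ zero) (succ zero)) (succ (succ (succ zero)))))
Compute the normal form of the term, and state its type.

normal form:
  succ (succ (succ (succ (succ (succ (succ (succ zero)))))))
type:
  Nat


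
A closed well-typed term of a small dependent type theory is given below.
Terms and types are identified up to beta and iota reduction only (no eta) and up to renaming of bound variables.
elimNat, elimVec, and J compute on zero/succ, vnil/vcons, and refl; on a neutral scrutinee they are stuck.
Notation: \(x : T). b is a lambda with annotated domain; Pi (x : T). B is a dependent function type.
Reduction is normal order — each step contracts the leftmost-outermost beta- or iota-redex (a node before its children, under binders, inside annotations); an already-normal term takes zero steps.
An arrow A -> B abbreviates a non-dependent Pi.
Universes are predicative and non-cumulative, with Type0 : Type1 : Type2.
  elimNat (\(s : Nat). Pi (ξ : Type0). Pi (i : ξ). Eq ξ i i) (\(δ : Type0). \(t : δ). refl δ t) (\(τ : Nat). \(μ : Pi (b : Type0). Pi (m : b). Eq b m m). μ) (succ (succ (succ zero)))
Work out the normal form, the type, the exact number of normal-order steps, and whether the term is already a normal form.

normal form:
  \(s : Type0). \(ξ : s). refl s ξ
inferred type:
  Pi (s : Type0). Pi (ξ : s). Eq s ξ ξ
normal-order step count: 10
already normal: no
first redex: an elimNat iota-redex


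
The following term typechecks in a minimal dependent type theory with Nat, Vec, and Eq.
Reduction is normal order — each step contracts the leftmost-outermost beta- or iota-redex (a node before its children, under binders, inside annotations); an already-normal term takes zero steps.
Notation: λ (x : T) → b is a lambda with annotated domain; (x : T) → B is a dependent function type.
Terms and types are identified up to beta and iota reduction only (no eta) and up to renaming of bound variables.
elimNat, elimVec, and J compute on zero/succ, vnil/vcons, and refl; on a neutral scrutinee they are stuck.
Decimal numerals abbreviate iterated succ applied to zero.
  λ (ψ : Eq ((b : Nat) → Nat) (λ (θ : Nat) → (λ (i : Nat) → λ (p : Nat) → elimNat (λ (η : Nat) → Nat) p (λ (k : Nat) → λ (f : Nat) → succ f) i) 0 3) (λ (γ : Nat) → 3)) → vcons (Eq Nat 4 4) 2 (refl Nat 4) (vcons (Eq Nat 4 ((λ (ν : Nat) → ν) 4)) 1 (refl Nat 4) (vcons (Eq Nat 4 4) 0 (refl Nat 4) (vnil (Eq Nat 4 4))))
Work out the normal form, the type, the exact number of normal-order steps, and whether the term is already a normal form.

reduced normal form:
  λ (ψ : Eq ((b : Nat) → Nat) (λ (θ : Nat) → 3) (λ (i : Nat) → 3)) → vcons (Eq Nat 4 4) 2 (refl Nat 4) (vcons (Eq Nat 4 4) 1 (refl Nat 4) (vcons (Eq Nat 4 4) 0 (refl Nat 4) (vnil (Eq Nat 4 4))))
inferred type:
  (ψ : Eq ((b : Nat) → Nat) (λ (θ : Nat) → 3) (λ (i : Nat) → 3)) → Vec (Eq Nat 4 4) 3
normal-order step count: 4
term was already normal: no
first redex: a beta-redex


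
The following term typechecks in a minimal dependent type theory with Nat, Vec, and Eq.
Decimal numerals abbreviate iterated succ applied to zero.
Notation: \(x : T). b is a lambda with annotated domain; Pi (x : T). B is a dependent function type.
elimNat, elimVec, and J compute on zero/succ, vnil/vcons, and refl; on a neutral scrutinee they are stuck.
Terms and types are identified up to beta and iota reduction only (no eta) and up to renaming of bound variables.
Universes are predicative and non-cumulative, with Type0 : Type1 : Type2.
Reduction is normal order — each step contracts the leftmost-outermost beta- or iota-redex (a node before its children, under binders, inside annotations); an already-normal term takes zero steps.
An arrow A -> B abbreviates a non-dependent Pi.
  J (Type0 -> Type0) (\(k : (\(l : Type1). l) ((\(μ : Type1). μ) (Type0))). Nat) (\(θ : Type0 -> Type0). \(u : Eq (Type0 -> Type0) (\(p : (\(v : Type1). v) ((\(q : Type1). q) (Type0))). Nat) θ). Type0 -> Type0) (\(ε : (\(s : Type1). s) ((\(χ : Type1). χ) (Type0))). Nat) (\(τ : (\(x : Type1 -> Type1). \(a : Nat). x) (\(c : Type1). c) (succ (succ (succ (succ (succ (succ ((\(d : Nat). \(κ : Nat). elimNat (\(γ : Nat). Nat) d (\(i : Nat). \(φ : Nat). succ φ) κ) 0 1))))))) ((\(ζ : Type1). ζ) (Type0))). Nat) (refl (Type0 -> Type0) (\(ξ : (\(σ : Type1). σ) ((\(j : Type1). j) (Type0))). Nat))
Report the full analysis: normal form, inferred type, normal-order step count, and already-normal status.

normal form:
  \(k : Type0). Nat
the term's type:
  Type0 -> Type0
normal-order step count: 3
already normal: no
first contracted redex: a J iota-redex


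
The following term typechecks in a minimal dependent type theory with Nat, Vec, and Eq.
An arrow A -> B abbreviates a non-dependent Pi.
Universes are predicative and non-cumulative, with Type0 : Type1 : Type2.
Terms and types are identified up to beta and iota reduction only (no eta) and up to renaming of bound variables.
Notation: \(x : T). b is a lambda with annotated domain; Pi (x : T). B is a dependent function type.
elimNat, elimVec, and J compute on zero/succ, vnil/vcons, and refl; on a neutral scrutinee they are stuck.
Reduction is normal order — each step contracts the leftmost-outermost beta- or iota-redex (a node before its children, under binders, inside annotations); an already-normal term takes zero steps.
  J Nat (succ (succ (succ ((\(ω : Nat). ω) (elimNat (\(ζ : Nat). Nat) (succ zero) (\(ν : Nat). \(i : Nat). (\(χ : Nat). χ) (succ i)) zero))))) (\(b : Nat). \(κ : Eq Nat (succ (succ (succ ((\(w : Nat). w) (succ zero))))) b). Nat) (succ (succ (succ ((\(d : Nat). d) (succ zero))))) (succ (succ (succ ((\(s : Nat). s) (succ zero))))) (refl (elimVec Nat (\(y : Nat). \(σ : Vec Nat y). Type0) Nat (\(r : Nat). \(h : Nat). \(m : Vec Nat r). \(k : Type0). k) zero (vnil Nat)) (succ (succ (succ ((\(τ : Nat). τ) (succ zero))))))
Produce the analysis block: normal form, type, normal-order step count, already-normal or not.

reduced normal form:
  succ (succ (succ (succ zero)))
the term's type:
  Nat
steps to reach normal form (normal order): 2
term was already normal: no
first contracted redex: a J iota-redex


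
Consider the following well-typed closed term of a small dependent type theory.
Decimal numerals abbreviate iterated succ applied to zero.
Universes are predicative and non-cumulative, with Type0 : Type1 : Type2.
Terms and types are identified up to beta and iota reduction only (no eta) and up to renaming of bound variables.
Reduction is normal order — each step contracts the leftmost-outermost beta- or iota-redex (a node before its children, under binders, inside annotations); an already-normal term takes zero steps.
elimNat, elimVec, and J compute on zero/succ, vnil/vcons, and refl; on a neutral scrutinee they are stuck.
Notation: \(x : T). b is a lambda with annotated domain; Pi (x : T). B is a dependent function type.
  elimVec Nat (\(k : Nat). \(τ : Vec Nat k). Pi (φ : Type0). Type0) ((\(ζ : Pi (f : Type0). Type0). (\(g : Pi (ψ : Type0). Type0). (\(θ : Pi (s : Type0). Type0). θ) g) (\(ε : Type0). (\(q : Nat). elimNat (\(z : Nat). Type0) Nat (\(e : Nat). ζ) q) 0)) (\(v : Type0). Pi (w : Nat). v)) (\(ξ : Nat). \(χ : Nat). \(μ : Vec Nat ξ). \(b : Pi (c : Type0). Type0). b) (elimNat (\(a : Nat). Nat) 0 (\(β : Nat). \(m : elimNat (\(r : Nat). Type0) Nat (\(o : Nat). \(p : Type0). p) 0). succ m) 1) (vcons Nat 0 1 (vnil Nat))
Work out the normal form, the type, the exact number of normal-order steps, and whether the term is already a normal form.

resulting normal form:
  \(k : Type0). Nat
inferred type:
  Pi (k : Type0). Type0
reduction steps (normal order): 11
term was already normal: no
first redex: an elimVec iota-redex


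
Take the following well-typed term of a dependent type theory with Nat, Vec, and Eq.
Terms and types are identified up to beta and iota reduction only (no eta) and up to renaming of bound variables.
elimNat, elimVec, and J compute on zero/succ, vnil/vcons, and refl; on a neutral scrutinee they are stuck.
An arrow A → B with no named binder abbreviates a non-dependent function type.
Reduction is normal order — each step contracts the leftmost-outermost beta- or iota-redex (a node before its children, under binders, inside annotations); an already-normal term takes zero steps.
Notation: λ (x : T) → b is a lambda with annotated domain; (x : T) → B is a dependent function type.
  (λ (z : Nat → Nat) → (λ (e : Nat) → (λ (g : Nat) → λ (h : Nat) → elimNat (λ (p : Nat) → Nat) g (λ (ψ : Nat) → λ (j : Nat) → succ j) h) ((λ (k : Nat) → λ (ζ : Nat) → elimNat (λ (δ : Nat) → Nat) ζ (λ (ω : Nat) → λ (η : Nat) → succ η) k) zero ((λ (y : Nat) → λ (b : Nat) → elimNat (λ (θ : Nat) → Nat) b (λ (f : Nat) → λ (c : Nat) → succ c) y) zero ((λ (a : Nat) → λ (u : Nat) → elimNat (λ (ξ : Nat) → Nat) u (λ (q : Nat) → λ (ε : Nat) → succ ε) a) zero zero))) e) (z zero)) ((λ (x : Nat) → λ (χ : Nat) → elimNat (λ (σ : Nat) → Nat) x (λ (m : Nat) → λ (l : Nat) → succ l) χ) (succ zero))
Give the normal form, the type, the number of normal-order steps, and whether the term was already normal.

resulting normal form:
  succ zero
inferred type:
  Nat
steps to reach normal form (normal order): 20
already normal: no
first contracted redex: a beta-redex


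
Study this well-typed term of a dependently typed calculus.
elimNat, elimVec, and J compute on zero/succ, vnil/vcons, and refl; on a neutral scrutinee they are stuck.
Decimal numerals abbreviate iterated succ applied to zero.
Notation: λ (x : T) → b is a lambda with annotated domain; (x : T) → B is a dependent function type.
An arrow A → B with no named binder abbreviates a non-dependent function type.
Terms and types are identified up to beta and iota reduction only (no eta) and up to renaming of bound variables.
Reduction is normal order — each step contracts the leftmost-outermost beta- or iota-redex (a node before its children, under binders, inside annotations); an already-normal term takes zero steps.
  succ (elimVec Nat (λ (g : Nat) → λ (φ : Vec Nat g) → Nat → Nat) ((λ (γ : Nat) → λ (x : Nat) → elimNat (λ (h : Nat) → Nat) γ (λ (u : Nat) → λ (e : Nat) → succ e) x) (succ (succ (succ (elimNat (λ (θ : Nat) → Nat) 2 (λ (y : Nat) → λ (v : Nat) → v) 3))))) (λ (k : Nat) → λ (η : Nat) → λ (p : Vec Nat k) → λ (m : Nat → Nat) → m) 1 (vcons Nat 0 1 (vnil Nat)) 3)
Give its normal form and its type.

resulting normal form:
  9
type:
  Nat
observation: the leftmost-outermost redex is an elimVec iota-redex, and normalization takes 28 steps.


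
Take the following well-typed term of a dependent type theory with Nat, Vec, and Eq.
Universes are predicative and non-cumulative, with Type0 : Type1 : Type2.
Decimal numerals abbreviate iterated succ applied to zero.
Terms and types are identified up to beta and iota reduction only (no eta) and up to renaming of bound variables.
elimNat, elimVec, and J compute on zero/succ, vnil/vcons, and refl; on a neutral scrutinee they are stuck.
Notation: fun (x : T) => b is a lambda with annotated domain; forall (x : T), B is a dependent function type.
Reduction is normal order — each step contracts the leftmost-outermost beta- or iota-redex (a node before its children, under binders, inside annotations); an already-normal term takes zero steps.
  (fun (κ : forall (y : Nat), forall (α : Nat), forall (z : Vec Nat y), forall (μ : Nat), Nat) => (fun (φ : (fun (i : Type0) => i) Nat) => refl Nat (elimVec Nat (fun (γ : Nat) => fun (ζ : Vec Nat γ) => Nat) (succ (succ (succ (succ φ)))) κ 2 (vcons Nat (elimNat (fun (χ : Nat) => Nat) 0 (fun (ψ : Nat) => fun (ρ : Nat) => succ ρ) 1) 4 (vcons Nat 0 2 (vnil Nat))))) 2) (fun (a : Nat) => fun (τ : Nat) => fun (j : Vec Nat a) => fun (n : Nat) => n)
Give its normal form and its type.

normal form:
  refl Nat 6
type:
  Eq Nat 6 6


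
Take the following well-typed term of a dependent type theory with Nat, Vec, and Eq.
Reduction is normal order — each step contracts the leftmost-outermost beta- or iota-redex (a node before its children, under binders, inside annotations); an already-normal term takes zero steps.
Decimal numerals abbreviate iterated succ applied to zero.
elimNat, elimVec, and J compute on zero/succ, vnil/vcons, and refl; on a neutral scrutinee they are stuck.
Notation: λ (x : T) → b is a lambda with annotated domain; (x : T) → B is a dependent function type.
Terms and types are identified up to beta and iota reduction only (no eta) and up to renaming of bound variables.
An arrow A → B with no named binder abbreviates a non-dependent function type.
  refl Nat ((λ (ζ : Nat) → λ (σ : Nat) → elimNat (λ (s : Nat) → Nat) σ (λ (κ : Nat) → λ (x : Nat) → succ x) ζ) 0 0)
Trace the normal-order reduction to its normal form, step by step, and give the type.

normal-order reduction sequence:
  refl Nat ((λ (ζ : Nat) → λ (σ : Nat) → elimNat (λ (s : Nat) → Nat) σ (λ (κ : Nat) → λ (x : Nat) → succ x) ζ) 0 0)
  ~> refl Nat ((λ (ζ : Nat) → elimNat (λ (σ : Nat) → Nat) ζ (λ (s : Nat) → λ (κ : Nat) → succ κ) 0) 0)
  ~> refl Nat (elimNat (λ (ζ : Nat) → Nat) 0 (λ (σ : Nat) → λ (s : Nat) → succ s) 0)
  ~> refl Nat 0
type:
  Eq Nat 0 0


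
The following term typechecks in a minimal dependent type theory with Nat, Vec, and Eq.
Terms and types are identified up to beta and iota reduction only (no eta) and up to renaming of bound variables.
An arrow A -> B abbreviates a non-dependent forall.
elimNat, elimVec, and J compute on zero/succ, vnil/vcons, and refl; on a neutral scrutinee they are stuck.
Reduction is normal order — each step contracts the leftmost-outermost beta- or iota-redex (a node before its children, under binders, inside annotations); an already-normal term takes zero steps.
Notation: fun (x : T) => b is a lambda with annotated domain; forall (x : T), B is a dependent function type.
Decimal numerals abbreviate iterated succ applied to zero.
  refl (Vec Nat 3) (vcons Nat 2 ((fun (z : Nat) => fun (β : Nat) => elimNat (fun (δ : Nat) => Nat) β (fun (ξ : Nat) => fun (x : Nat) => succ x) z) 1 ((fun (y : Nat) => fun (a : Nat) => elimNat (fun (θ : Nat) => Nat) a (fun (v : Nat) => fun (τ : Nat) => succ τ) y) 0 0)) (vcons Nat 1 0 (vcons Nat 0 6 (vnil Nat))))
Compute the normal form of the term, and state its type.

normal form:
  refl (Vec Nat 3) (vcons Nat 2 1 (vcons Nat 1 0 (vcons Nat 0 6 (vnil Nat))))
type:
  Eq (Vec Nat 3) (vcons Nat 2 1 (vcons Nat 1 0 (vcons Nat 0 6 (vnil Nat)))) (vcons Nat 2 1 (vcons Nat 1 0 (vcons Nat 0 6 (vnil Nat))))


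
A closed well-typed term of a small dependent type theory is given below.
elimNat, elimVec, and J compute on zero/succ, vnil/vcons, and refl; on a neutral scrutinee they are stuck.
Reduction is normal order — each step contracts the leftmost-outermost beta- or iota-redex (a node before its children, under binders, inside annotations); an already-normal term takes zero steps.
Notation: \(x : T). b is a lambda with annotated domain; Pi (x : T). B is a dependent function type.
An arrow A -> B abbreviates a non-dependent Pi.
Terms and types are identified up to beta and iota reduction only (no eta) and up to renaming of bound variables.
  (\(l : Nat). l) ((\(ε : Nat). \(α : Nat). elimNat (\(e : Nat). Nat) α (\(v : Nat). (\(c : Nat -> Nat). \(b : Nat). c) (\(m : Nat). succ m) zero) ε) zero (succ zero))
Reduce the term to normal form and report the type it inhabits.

normal form:
  succ zero
type:
  Nat


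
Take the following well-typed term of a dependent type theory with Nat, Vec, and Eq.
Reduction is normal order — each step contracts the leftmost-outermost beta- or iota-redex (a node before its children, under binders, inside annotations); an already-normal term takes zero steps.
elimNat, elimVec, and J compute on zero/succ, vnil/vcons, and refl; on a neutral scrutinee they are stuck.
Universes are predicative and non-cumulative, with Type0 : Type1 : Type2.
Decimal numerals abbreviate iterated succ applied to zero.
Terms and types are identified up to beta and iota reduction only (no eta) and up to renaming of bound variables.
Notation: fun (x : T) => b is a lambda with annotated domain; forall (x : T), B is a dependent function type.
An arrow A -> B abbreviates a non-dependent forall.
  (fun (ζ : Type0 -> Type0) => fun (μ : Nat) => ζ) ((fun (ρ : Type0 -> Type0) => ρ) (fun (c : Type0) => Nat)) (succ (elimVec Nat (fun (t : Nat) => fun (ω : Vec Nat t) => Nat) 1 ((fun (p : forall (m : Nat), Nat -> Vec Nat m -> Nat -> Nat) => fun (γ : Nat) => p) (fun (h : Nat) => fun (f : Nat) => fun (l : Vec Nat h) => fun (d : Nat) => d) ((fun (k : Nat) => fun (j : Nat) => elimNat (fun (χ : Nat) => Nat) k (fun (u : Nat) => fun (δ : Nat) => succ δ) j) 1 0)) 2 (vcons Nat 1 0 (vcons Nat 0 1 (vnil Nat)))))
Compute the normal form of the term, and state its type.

reduced normal form:
  fun (ζ : Type0) => Nat
the term's type:
  Type0 -> Type0
observation: normalization takes exactly 3 steps under the normal-order strategy.


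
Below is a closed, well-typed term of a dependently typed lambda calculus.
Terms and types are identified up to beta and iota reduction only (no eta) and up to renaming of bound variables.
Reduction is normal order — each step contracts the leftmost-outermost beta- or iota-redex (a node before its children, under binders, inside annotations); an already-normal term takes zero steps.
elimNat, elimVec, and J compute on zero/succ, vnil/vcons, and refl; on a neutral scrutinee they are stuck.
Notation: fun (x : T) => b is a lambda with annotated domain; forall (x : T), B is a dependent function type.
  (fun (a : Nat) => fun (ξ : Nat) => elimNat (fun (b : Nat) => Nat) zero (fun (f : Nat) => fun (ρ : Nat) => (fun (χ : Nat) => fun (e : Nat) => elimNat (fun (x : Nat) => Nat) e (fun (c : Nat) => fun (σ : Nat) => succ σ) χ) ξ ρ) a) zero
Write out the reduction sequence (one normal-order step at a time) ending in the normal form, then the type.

reduction (normal order):
  (fun (a : Nat) => fun (ξ : Nat) => elimNat (fun (b : Nat) => Nat) zero (fun (f : Nat) => fun (ρ : Nat) => (fun (χ : Nat) => fun (e : Nat) => elimNat (fun (x : Nat) => Nat) e (fun (c : Nat) => fun (σ : Nat) => succ σ) χ) ξ ρ) a) zero
  ~> fun (a : Nat) => elimNat (fun (ξ : Nat) => Nat) zero (fun (b : Nat) => fun (f : Nat) => (fun (ρ : Nat) => fun (χ : Nat) => elimNat (fun (e : Nat) => Nat) χ (fun (x : Nat) => fun (c : Nat) => succ c) ρ) a f) zero
  ~> fun (a : Nat) => zero
the term's type:
  forall (a : Nat), Nat


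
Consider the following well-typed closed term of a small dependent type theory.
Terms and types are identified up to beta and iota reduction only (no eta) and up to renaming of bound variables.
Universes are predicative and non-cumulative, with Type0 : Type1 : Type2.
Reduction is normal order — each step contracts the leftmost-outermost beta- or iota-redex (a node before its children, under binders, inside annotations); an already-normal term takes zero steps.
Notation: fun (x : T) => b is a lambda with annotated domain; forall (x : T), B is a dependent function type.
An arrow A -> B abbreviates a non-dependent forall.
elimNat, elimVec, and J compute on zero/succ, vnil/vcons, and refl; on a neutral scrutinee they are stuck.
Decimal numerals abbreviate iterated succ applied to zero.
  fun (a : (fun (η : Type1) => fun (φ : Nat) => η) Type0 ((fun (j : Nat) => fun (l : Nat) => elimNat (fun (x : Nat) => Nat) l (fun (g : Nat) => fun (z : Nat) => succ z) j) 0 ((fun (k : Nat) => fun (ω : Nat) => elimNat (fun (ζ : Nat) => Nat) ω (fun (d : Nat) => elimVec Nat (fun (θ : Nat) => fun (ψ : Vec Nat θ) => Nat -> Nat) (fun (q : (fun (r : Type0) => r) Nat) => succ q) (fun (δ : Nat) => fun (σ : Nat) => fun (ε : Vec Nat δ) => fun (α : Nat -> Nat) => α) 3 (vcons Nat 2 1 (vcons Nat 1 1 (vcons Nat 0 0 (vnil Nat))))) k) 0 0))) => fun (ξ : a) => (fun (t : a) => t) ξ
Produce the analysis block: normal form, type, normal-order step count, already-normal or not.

reduced normal form:
  fun (a : Type0) => fun (η : a) => η
inferred type:
  forall (a : Type0), a -> a
steps to reach normal form (normal order): 3
started in normal form: no
first contracted redex: a beta-redex


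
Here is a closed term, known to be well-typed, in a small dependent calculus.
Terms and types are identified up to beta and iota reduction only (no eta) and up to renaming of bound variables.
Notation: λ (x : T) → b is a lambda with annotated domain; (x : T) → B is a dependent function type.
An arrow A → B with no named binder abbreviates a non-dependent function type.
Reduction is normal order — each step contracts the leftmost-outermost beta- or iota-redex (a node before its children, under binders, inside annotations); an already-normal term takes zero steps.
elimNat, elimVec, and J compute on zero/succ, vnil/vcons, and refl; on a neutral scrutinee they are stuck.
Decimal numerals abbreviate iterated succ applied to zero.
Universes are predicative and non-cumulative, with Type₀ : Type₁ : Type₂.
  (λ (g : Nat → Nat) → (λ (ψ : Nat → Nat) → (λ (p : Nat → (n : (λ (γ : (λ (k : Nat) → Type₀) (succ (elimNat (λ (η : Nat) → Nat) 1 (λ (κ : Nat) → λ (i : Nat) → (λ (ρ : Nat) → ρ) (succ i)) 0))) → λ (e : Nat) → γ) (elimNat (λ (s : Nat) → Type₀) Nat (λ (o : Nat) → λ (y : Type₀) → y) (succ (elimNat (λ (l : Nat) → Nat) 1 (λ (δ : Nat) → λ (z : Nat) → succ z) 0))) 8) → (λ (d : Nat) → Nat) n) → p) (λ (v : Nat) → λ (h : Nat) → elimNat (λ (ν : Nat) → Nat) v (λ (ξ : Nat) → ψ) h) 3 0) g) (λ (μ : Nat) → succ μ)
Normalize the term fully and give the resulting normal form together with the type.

normal form:
  3
type:
  Nat


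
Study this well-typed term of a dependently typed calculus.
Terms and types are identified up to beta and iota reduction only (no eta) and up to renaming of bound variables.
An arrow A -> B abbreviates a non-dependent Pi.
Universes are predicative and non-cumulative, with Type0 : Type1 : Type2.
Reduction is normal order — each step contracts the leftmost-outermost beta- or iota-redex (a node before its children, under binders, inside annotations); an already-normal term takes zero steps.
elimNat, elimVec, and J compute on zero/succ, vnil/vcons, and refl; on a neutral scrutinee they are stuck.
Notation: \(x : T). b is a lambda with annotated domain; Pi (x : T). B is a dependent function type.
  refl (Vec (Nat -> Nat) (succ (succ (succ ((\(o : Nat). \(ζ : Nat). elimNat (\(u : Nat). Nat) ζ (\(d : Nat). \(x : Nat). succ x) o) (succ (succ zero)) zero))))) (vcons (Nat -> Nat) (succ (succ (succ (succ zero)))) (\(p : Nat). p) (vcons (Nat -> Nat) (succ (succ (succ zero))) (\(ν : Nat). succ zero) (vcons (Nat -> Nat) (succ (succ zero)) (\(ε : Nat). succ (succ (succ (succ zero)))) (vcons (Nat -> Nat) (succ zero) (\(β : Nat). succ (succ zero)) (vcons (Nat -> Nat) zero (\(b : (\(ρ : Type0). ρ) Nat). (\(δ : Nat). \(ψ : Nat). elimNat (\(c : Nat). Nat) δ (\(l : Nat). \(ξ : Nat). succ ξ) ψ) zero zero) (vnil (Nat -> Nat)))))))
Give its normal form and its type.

resulting normal form:
  refl (Vec (Nat -> Nat) (succ (succ (succ (succ (succ zero)))))) (vcons (Nat -> Nat) (succ (succ (succ (succ zero)))) (\(o : Nat). o) (vcons (Nat -> Nat) (succ (succ (succ zero))) (\(ζ : Nat). succ zero) (vcons (Nat -> Nat) (succ (succ zero)) (\(u : Nat). succ (succ (succ (succ zero)))) (vcons (Nat -> Nat) (succ zero) (\(d : Nat). succ (succ zero)) (vcons (Nat -> Nat) zero (\(x : Nat). zero) (vnil (Nat -> Nat)))))))
type:
  Eq (Vec (Nat -> Nat) (succ (succ (succ (succ (succ zero)))))) (vcons (Nat -> Nat) (succ (succ (succ (succ zero)))) (\(o : Nat). o) (vcons (Nat -> Nat) (succ (succ (succ zero))) (\(ζ : Nat). succ zero) (vcons (Nat -> Nat) (succ (succ zero)) (\(u : Nat). succ (succ (succ (succ zero)))) (vcons (Nat -> Nat) (succ zero) (\(d : Nat). succ (succ zero)) (vcons (Nat -> Nat) zero (\(x : Nat). zero) (vnil (Nat -> Nat))))))) (vcons (Nat -> Nat) (succ (succ (succ (succ zero)))) (\(p : Nat). p) (vcons (Nat -> Nat) (succ (succ (succ zero))) (\(ν : Nat). succ zero) (vcons (Nat -> Nat) (succ (succ zero)) (\(ε : Nat). succ (succ (succ (succ zero)))) (vcons (Nat -> Nat) (succ zero) (\(β : Nat). succ (succ zero)) (vcons (Nat -> Nat) zero (\(b : Nat). zero) (vnil (Nat -> Nat)))))))
observation: the leftmost-outermost redex is a beta-redex, and normalization takes 13 steps.


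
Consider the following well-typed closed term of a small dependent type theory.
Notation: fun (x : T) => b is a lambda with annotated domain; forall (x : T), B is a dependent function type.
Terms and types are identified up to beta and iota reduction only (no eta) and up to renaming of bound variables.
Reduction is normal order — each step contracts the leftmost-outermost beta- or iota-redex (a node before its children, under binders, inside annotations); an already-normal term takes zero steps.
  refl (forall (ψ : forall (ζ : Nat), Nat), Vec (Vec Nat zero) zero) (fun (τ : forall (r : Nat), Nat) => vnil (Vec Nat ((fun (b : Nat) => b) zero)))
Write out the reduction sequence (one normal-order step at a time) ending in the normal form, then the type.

normal-order reduction:
  refl (forall (ψ : forall (ζ : Nat), Nat), Vec (Vec Nat zero) zero) (fun (τ : forall (r : Nat), Nat) => vnil (Vec Nat ((fun (b : Nat) => b) zero)))
  ~> refl (forall (ψ : forall (ζ : Nat), Nat), Vec (Vec Nat zero) zero) (fun (τ : forall (r : Nat), Nat) => vnil (Vec Nat zero))
inferred type:
  Eq (forall (ψ : forall (ζ : Nat), Nat), Vec (Vec Nat zero) zero) (fun (τ : forall (r : Nat), Nat) => vnil (Vec Nat zero)) (fun (b : forall (v : Nat), Nat) => vnil (Vec Nat zero))


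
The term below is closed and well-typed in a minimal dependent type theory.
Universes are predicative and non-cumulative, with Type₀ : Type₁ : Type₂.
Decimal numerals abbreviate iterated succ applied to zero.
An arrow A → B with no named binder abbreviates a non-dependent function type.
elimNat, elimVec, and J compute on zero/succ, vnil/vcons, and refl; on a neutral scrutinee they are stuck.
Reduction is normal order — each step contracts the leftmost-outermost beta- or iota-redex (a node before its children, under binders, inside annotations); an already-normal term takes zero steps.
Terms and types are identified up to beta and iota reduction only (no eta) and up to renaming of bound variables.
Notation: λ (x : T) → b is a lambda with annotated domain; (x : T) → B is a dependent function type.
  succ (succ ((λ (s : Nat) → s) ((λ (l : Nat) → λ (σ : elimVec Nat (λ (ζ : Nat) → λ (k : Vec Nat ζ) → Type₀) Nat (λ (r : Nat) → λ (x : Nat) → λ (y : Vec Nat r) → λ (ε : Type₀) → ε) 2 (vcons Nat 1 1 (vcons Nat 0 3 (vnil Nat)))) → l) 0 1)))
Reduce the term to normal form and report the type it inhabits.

reduced normal form:
  2
inferred type:
  Nat


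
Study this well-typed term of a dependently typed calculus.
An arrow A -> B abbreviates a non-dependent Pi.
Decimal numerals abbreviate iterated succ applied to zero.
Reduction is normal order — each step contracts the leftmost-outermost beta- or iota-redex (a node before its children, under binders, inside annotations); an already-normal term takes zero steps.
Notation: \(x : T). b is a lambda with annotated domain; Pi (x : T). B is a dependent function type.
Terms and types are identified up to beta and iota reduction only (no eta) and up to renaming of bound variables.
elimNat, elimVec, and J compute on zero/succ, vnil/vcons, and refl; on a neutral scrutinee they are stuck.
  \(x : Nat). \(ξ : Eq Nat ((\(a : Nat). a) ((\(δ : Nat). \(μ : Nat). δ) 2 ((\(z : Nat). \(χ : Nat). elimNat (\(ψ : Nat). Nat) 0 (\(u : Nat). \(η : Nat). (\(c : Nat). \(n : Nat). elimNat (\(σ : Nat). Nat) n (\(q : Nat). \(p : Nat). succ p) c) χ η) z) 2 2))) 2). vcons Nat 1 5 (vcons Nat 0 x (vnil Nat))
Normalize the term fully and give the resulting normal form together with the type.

normal form:
  \(x : Nat). \(ξ : Eq Nat 2 2). vcons Nat 1 5 (vcons Nat 0 x (vnil Nat))
inferred type:
  Nat -> Eq Nat 2 2 -> Vec Nat 2


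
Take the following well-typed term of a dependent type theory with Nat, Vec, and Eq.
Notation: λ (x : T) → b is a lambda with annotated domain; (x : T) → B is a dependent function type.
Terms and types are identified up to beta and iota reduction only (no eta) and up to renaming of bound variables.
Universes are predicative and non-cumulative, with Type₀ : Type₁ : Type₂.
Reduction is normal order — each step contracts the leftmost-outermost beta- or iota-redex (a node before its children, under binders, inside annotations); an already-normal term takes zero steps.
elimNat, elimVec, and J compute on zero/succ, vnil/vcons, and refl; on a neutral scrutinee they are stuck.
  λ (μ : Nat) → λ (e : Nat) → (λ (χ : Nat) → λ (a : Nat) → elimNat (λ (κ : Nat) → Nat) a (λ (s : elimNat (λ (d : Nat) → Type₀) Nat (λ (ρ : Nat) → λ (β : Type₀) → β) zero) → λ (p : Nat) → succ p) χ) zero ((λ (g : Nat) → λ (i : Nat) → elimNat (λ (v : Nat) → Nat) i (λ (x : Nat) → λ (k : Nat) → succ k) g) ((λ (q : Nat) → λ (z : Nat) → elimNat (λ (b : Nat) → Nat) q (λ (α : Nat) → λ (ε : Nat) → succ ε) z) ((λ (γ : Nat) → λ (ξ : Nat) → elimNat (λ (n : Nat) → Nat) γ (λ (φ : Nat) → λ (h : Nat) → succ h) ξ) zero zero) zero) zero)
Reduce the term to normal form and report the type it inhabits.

reduced normal form:
  λ (μ : Nat) → λ (e : Nat) → zero
type:
  (μ : Nat) → (e : Nat) → Nat
observation: 12 normal-order steps separate the term from its normal form.


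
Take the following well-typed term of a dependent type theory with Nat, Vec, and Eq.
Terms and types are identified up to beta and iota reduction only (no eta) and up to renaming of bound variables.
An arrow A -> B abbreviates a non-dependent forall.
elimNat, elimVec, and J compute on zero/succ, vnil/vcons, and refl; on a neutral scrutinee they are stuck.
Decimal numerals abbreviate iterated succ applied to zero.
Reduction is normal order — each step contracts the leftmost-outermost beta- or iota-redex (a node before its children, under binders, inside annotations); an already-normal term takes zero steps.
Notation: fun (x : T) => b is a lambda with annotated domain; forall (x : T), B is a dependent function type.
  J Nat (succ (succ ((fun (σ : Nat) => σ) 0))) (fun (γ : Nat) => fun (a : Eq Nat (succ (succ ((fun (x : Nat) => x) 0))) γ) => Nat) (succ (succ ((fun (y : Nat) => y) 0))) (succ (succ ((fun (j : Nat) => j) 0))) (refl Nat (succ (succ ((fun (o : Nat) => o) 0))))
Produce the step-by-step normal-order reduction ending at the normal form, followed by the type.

reduction (normal order):
  J Nat (succ (succ ((fun (σ : Nat) => σ) 0))) (fun (γ : Nat) => fun (a : Eq Nat (succ (succ ((fun (x : Nat) => x) 0))) γ) => Nat) (succ (succ ((fun (y : Nat) => y) 0))) (succ (succ ((fun (j : Nat) => j) 0))) (refl Nat (succ (succ ((fun (o : Nat) => o) 0))))
  ~> succ (succ ((fun (σ : Nat) => σ) 0))
  ~> 2
the term's type:
  Nat


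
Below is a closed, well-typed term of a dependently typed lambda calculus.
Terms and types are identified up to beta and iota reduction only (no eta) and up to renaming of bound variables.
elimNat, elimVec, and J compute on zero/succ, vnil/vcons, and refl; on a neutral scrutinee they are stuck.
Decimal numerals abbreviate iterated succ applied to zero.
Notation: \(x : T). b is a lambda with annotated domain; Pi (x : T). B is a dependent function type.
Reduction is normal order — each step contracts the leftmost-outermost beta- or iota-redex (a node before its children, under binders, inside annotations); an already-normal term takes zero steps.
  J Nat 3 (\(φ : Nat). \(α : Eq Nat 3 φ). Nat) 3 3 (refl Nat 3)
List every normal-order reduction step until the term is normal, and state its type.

normal-order reduction:
  J Nat 3 (\(φ : Nat). \(α : Eq Nat 3 φ). Nat) 3 3 (refl Nat 3)
  ~> 3
type:
  Nat


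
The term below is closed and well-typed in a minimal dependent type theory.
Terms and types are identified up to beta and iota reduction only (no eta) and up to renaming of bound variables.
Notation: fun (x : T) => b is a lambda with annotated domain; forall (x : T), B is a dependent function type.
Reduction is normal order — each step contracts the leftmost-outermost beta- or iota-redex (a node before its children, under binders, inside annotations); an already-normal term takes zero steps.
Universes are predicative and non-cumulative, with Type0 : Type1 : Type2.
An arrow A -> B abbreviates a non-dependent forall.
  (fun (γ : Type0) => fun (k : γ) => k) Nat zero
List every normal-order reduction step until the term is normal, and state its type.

reduction (normal order):
  (fun (γ : Type0) => fun (k : γ) => k) Nat zero
  ~> (fun (γ : Nat) => γ) zero
  ~> zero
inferred type:
  Nat


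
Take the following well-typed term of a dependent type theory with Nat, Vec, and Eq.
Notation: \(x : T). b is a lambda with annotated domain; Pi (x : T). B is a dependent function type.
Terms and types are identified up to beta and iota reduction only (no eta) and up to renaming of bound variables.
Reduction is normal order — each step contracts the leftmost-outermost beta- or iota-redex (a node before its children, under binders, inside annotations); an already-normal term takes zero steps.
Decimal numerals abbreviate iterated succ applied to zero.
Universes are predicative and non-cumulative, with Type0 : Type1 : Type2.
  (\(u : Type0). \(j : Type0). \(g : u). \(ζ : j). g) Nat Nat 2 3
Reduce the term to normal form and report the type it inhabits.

normal form:
  2
inferred type:
  Nat
observation: reduction starts at a beta-redex, and 4 normal-order steps reach the normal form.


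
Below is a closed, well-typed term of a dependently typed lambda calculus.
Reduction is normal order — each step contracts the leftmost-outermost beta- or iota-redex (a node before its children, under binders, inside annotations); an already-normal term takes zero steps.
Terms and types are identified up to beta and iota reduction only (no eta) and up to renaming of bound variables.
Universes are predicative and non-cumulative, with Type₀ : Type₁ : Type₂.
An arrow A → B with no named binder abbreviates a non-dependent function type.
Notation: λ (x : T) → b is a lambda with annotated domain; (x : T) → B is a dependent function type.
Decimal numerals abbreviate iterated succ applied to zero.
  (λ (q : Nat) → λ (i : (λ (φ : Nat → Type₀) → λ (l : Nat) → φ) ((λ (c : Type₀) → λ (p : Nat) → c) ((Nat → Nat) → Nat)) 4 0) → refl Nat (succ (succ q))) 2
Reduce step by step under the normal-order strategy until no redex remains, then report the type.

normal-order reduction:
  (λ (q : Nat) → λ (i : (λ (φ : Nat → Type₀) → λ (l : Nat) → φ) ((λ (c : Type₀) → λ (p : Nat) → c) ((Nat → Nat) → Nat)) 4 0) → refl Nat (succ (succ q))) 2
  ~> λ (q : (λ (i : Nat → Type₀) → λ (φ : Nat) → i) ((λ (l : Type₀) → λ (c : Nat) → l) ((Nat → Nat) → Nat)) 4 0) → refl Nat 4
  ~> λ (q : (λ (i : Nat) → (λ (φ : Type₀) → λ (l : Nat) → φ) ((Nat → Nat) → Nat)) 4 0) → refl Nat 4
  ~> λ (q : (λ (i : Type₀) → λ (φ : Nat) → i) ((Nat → Nat) → Nat) 0) → refl Nat 4
  ~> λ (q : (λ (i : Nat) → (Nat → Nat) → Nat) 0) → refl Nat 4
  ~> λ (q : (Nat → Nat) → Nat) → refl Nat 4
type:
  ((Nat → Nat) → Nat) → Eq Nat 4 4


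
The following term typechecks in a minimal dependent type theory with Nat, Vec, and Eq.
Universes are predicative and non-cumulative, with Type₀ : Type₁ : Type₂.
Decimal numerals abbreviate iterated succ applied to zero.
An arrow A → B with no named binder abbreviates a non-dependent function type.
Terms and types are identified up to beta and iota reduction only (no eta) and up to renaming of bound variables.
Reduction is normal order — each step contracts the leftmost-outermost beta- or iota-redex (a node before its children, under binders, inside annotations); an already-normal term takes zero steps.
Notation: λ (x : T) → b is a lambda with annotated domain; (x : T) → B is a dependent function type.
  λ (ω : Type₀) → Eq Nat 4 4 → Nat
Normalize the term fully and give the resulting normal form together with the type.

reduced normal form:
  λ (ω : Type₀) → Eq Nat 4 4 → Nat
the term's type:
  Type₀ → Type₀
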